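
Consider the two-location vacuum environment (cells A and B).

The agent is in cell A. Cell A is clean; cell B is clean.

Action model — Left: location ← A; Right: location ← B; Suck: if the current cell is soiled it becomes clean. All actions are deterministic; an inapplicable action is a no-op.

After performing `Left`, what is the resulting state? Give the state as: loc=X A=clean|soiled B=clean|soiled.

start: loc=A A=clean B=clean
t=1 Left ⇒ loc=A A=clean B=clean

loc=A A=clean B=clean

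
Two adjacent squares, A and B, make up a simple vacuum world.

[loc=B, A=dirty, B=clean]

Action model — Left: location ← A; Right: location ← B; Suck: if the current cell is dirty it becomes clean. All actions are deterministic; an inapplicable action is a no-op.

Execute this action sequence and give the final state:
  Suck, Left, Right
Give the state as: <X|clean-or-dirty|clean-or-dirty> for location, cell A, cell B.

<B|dirty|clean>

t=1 Suck ⇒ <B|dirty|clean>
t=2 Left ⇒ <A|dirty|clean>
t=3 Right ⇒ <B|dirty|clean>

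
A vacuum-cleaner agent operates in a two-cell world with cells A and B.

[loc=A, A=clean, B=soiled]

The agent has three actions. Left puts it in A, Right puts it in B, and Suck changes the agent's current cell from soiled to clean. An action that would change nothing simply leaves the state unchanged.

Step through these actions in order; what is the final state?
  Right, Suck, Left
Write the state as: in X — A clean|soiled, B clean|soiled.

in A — A clean, B clean

t=1 Right ⇒ in B — A clean, B soiled
t=2 Suck ⇒ in B — A clean, B clean
t=3 Left ⇒ in A — A clean, B clean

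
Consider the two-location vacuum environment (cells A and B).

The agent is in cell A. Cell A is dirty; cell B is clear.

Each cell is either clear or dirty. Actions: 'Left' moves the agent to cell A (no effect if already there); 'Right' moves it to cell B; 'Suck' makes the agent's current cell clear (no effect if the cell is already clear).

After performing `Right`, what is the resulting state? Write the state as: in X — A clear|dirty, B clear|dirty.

in B — A dirty, B clear

start: in A — A dirty, B clear
step 1/1 (Right): in B — A dirty, B clear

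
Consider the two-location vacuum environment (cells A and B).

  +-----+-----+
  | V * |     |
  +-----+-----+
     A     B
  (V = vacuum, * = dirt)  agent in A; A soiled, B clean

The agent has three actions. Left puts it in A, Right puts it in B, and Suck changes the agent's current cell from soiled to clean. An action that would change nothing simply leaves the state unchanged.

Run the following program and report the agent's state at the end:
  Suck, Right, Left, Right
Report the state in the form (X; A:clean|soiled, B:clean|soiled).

(B; A:clean, B:clean)

t=1 Suck ⇒ (A; A:clean, B:clean)
t=2 Right ⇒ (B; A:clean, B:clean)
t=3 Left ⇒ (A; A:clean, B:clean)
t=4 Right ⇒ (B; A:clean, B:clean)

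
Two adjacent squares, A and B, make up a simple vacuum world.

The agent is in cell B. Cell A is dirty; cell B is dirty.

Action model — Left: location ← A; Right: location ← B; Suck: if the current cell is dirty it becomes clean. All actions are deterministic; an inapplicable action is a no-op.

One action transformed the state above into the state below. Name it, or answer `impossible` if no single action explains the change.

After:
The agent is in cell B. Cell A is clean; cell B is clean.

impossible

try  Left: in A — A dirty, B dirty
try Right: in B — A dirty, B dirty
try  Suck: in B — A dirty, B clean
no single action produces the after-state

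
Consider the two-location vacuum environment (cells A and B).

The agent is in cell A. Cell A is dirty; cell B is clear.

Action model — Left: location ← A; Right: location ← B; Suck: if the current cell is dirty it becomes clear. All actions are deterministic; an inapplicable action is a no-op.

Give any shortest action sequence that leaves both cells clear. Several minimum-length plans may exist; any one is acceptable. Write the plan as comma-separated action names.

Suck

t=1 Suck ⇒ in A — A clear, B clear
min 1: A is dirty, one Suck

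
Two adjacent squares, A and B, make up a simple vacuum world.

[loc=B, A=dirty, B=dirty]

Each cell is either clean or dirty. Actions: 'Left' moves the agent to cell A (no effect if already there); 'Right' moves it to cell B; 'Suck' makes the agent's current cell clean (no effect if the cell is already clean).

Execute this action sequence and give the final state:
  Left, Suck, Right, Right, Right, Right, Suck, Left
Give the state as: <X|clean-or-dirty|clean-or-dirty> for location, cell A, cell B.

step 1/8 (Left): <A|dirty|dirty>
step 2/8 (Suck): <A|clean|dirty>
step 3/8 (Right): <B|clean|dirty>
step 4/8 (Right): <B|clean|dirty>
step 5/8 (Right): <B|clean|dirty>
step 6/8 (Right): <B|clean|dirty>
step 7/8 (Suck): <B|clean|clean>
step 8/8 (Left): <A|clean|clean>

<A|clean|clean>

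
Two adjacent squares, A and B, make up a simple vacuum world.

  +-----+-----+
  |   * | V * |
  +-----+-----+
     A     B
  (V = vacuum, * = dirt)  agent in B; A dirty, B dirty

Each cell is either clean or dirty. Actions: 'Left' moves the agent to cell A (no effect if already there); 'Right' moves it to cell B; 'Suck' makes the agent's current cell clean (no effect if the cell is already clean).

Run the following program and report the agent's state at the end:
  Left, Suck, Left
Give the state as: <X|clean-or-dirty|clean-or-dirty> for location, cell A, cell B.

<A|clean|dirty>

t=1 Left ⇒ <A|dirty|dirty>
t=2 Suck ⇒ <A|clean|dirty>
t=3 Left ⇒ <A|clean|dirty>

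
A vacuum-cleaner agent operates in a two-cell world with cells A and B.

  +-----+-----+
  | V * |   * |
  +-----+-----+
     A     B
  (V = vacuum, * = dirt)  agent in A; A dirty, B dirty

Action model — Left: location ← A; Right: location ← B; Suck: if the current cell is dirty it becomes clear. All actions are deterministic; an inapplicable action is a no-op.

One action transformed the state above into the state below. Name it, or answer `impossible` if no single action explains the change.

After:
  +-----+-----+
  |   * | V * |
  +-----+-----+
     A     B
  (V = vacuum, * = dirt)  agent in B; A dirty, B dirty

Right

try  Left: loc=A A=dirty B=dirty
try Right: loc=B A=dirty B=dirty  ← match
try  Suck: loc=A A=clear B=dirty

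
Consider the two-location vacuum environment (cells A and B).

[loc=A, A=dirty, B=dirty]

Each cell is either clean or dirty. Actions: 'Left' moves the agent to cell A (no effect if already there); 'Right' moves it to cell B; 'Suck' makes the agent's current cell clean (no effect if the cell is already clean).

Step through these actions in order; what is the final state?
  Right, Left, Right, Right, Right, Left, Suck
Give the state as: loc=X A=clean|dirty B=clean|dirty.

loc=A A=clean B=dirty

1) do Right; now loc=B A=dirty B=dirty
2) do Left; now loc=A A=dirty B=dirty
3) do Right; now loc=B A=dirty B=dirty
4) do Right; now loc=B A=dirty B=dirty
5) do Right; now loc=B A=dirty B=dirty
6) do Left; now loc=A A=dirty B=dirty
7) do Suck; now loc=A A=clean B=dirty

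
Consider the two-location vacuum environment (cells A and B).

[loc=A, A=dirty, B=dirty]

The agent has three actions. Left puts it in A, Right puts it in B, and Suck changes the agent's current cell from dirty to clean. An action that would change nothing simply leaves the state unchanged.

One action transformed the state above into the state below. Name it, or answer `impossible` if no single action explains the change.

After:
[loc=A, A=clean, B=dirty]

Suck

try  Left: (A; A:dirty, B:dirty)
try Right: (B; A:dirty, B:dirty)
try  Suck: (A; A:clean, B:dirty)  ← match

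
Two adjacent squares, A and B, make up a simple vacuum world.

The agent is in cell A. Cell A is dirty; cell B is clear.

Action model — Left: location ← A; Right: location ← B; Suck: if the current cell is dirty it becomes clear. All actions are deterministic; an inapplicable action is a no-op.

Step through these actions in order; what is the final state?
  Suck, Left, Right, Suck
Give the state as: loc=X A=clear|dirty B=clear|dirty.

loc=B A=clear B=clear

step 1/4 (Suck): loc=A A=clear B=clear
step 2/4 (Left): loc=A A=clear B=clear
step 3/4 (Right): loc=B A=clear B=clear
step 4/4 (Suck): loc=B A=clear B=clear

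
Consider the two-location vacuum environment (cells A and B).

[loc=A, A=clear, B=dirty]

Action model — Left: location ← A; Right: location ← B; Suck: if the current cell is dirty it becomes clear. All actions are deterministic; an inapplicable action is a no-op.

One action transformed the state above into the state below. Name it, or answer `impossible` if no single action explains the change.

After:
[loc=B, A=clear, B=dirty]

try  Left: (A; A:clear, B:dirty)
try Right: (B; A:clear, B:dirty)  ← match
try  Suck: (A; A:clear, B:dirty)

Right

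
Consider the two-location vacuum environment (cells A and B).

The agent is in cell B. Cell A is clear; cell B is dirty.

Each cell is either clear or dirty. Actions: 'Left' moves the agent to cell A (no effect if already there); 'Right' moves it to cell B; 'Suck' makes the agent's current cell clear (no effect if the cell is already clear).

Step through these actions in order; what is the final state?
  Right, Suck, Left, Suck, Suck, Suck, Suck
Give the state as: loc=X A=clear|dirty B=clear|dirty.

t=1 Right ⇒ loc=B A=clear B=dirty
t=2 Suck ⇒ loc=B A=clear B=clear
t=3 Left ⇒ loc=A A=clear B=clear
t=4 Suck ⇒ loc=A A=clear B=clear
t=5 Suck ⇒ loc=A A=clear B=clear
t=6 Suck ⇒ loc=A A=clear B=clear
t=7 Suck ⇒ loc=A A=clear B=clear

loc=A A=clear B=clear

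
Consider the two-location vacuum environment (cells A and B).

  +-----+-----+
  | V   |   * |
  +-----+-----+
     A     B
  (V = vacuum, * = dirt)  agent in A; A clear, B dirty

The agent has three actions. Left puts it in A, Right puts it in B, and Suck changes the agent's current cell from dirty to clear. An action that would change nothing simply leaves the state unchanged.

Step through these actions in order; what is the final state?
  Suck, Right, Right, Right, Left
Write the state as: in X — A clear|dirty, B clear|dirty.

1. Suck → in A — A clear, B dirty
2. Right → in B — A clear, B dirty
3. Right → in B — A clear, B dirty
4. Right → in B — A clear, B dirty
5. Left → in A — A clear, B dirty

in A — A clear, B dirty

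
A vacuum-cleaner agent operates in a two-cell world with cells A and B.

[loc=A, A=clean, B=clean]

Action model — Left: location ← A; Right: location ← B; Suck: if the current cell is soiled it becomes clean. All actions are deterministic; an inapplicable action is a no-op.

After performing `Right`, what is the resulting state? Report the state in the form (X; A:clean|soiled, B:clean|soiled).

start: (A; A:clean, B:clean)
1. Right → (B; A:clean, B:clean)

(B; A:clean, B:clean)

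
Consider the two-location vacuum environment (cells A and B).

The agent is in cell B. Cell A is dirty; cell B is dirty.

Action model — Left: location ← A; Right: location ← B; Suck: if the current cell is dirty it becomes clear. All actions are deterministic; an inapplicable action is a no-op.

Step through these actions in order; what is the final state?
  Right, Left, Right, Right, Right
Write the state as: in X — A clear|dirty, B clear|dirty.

in B — A dirty, B dirty

1. Right → in B — A dirty, B dirty
2. Left → in A — A dirty, B dirty
3. Right → in B — A dirty, B dirty
4. Right → in B — A dirty, B dirty
5. Right → in B — A dirty, B dirty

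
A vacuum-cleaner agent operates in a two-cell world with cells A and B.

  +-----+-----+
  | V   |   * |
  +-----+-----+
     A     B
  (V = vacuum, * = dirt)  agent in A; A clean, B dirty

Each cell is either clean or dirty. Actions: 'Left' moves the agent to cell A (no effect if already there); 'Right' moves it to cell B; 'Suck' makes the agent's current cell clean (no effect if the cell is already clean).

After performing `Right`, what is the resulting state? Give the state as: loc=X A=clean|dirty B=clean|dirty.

loc=B A=clean B=dirty

start: loc=A A=clean B=dirty
[1] after Right: loc=B A=clean B=dirty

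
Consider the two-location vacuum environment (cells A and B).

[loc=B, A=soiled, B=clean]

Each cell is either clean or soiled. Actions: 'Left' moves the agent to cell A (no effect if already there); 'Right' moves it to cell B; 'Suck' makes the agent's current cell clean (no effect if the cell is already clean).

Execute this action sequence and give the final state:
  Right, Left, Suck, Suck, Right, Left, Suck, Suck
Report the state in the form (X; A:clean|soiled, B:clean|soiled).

(A; A:clean, B:clean)

1) do Right; now (B; A:soiled, B:clean)
2) do Left; now (A; A:soiled, B:clean)
3) do Suck; now (A; A:clean, B:clean)
4) do Suck; now (A; A:clean, B:clean)
5) do Right; now (B; A:clean, B:clean)
6) do Left; now (A; A:clean, B:clean)
7) do Suck; now (A; A:clean, B:clean)
8) do Suck; now (A; A:clean, B:clean)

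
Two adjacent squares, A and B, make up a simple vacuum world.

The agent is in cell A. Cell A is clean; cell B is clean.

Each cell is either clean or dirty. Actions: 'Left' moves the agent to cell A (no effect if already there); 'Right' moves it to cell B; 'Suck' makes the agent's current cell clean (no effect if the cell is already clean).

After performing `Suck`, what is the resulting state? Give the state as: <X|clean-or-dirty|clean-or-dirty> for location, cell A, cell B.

<A|clean|clean>

start: <A|clean|clean>
1) do Suck; now <A|clean|clean>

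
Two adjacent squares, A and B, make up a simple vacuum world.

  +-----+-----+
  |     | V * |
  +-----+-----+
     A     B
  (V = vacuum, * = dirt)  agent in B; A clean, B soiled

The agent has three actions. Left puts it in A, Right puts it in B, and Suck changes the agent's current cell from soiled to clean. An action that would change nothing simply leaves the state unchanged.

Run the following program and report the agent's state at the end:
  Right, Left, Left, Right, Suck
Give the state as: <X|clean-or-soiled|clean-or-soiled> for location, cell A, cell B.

1) do Right; now <B|clean|soiled>
2) do Left; now <A|clean|soiled>
3) do Left; now <A|clean|soiled>
4) do Right; now <B|clean|soiled>
5) do Suck; now <B|clean|clean>

<B|clean|clean>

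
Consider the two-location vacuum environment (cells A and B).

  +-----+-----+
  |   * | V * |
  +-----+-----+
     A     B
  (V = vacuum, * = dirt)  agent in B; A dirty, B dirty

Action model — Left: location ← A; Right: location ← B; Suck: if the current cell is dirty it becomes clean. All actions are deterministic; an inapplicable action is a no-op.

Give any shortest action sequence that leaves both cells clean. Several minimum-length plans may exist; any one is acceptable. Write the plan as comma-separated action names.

Suck, Left, Suck

step 1/3 (Suck): (B; A:dirty, B:clean)
step 2/3 (Left): (A; A:dirty, B:clean)
step 3/3 (Suck): (A; A:clean, B:clean)
min 3: Suck B + move + Suck A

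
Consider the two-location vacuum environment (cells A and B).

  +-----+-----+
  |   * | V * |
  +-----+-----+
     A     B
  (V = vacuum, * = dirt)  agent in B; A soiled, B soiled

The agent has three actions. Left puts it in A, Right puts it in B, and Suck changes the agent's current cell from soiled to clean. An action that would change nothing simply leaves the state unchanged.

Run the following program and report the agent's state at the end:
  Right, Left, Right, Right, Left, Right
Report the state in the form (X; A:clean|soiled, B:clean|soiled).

(B; A:soiled, B:soiled)

Right (#1): (B; A:soiled, B:soiled)
Left (#2): (A; A:soiled, B:soiled)
Right (#3): (B; A:soiled, B:soiled)
Right (#4): (B; A:soiled, B:soiled)
Left (#5): (A; A:soiled, B:soiled)
Right (#6): (B; A:soiled, B:soiled)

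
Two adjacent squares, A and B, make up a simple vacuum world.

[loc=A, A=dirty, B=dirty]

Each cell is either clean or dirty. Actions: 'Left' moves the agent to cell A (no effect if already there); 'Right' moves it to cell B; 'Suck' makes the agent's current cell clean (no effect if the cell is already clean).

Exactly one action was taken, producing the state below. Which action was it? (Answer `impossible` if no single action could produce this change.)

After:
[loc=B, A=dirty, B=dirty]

Right

try  Left: loc=A A=dirty B=dirty
try Right: loc=B A=dirty B=dirty  ← match
try  Suck: loc=A A=clean B=dirty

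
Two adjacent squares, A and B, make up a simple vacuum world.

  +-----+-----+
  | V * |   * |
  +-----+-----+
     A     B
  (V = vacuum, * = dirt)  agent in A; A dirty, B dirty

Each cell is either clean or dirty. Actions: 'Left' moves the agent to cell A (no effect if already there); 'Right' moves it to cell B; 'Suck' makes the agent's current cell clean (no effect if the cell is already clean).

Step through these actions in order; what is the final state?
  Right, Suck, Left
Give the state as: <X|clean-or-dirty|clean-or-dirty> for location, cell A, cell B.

step 1/3 (Right): <B|dirty|dirty>
step 2/3 (Suck): <B|dirty|clean>
step 3/3 (Left): <A|dirty|clean>

<A|dirty|clean>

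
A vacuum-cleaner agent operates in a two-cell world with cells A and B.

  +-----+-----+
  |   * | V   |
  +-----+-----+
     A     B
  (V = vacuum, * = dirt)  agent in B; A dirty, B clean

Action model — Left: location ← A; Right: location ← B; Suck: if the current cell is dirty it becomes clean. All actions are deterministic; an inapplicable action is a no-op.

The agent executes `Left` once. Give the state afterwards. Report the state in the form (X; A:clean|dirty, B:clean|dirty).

start: (B; A:dirty, B:clean)
Left (#1): (A; A:dirty, B:clean)

(A; A:dirty, B:clean)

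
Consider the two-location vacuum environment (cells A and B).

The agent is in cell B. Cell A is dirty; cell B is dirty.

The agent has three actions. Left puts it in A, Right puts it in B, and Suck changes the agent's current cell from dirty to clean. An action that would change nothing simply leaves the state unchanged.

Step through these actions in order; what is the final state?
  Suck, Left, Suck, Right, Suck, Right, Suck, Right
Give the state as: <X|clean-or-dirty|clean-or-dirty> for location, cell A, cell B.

<B|clean|clean>

t=1 Suck ⇒ <B|dirty|clean>
t=2 Left ⇒ <A|dirty|clean>
t=3 Suck ⇒ <A|clean|clean>
t=4 Right ⇒ <B|clean|clean>
t=5 Suck ⇒ <B|clean|clean>
t=6 Right ⇒ <B|clean|clean>
t=7 Suck ⇒ <B|clean|clean>
t=8 Right ⇒ <B|clean|clean>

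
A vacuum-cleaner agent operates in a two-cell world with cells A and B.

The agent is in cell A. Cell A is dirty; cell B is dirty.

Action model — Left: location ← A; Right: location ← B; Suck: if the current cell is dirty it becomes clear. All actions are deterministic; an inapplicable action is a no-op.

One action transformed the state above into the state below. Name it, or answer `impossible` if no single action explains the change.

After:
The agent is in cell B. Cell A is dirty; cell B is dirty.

try  Left: (A; A:dirty, B:dirty)
try Right: (B; A:dirty, B:dirty)  ← match
try  Suck: (A; A:clear, B:dirty)

Right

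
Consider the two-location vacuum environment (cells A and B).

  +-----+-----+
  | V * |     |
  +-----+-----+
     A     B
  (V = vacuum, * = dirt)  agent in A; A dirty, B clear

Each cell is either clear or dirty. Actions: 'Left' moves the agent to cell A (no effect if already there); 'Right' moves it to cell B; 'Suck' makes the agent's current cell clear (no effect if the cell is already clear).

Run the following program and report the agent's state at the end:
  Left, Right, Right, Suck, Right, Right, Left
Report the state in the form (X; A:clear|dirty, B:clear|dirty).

(A; A:dirty, B:clear)

[1] after Left: (A; A:dirty, B:clear)
[2] after Right: (B; A:dirty, B:clear)
[3] after Right: (B; A:dirty, B:clear)
[4] after Suck: (B; A:dirty, B:clear)
[5] after Right: (B; A:dirty, B:clear)
[6] after Right: (B; A:dirty, B:clear)
[7] after Left: (A; A:dirty, B:clear)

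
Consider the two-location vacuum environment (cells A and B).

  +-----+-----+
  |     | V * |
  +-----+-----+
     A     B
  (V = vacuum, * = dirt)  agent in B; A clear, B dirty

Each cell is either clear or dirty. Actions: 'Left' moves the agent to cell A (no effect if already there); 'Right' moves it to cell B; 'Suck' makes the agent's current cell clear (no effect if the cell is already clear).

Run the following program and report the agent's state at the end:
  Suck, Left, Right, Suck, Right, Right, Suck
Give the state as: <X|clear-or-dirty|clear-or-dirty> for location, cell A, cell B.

Suck (#1): <B|clear|clear>
Left (#2): <A|clear|clear>
Right (#3): <B|clear|clear>
Suck (#4): <B|clear|clear>
Right (#5): <B|clear|clear>
Right (#6): <B|clear|clear>
Suck (#7): <B|clear|clear>

<B|clear|clear>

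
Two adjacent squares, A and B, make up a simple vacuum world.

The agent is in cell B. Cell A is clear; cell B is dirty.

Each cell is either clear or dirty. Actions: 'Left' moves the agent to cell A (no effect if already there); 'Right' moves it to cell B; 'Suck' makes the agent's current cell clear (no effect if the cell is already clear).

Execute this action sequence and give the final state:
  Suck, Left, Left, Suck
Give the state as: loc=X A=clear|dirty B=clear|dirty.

step 1/4 (Suck): loc=B A=clear B=clear
step 2/4 (Left): loc=A A=clear B=clear
step 3/4 (Left): loc=A A=clear B=clear
step 4/4 (Suck): loc=A A=clear B=clear

loc=A A=clear B=clear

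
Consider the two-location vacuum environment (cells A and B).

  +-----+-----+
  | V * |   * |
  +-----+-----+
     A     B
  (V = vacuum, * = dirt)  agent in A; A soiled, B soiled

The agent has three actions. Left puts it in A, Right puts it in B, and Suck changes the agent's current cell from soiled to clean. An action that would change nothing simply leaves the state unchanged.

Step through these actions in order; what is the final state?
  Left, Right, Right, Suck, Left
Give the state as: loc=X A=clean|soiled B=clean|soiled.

loc=A A=soiled B=clean

step 1/5 (Left): loc=A A=soiled B=soiled
step 2/5 (Right): loc=B A=soiled B=soiled
step 3/5 (Right): loc=B A=soiled B=soiled
step 4/5 (Suck): loc=B A=soiled B=clean
step 5/5 (Left): loc=A A=soiled B=clean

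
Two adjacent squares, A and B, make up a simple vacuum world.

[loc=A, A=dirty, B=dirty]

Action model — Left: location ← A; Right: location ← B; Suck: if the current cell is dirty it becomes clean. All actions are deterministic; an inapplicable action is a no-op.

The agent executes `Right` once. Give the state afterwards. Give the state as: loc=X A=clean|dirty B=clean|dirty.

loc=B A=dirty B=dirty

start: loc=A A=dirty B=dirty
t=1 Right ⇒ loc=B A=dirty B=dirty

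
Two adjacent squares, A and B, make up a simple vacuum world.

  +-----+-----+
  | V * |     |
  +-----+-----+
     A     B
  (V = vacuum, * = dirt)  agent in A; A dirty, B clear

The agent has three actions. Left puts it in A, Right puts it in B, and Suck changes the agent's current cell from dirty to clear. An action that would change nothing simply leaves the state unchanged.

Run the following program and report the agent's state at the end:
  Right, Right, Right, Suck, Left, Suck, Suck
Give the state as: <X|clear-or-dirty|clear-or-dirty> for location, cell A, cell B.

<A|clear|clear>

1) do Right; now <B|dirty|clear>
2) do Right; now <B|dirty|clear>
3) do Right; now <B|dirty|clear>
4) do Suck; now <B|dirty|clear>
5) do Left; now <A|dirty|clear>
6) do Suck; now <A|clear|clear>
7) do Suck; now <A|clear|clear>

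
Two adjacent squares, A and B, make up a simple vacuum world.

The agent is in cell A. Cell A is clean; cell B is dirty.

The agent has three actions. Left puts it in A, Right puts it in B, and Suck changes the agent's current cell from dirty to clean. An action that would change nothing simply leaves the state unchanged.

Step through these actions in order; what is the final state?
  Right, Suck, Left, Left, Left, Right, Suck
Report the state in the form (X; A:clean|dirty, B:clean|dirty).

step 1/7 (Right): (B; A:clean, B:dirty)
step 2/7 (Suck): (B; A:clean, B:clean)
step 3/7 (Left): (A; A:clean, B:clean)
step 4/7 (Left): (A; A:clean, B:clean)
step 5/7 (Left): (A; A:clean, B:clean)
step 6/7 (Right): (B; A:clean, B:clean)
step 7/7 (Suck): (B; A:clean, B:clean)

(B; A:clean, B:clean)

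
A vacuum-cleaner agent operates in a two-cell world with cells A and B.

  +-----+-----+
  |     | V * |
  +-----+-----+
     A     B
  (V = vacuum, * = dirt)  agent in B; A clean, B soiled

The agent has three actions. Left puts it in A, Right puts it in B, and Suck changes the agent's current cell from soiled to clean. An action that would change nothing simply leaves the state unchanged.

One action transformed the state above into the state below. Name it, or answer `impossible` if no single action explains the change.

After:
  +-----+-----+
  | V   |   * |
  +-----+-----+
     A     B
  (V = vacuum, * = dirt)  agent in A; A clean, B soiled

try  Left: <A|clean|soiled>  ← match
try Right: <B|clean|soiled>
try  Suck: <B|clean|clean>

Left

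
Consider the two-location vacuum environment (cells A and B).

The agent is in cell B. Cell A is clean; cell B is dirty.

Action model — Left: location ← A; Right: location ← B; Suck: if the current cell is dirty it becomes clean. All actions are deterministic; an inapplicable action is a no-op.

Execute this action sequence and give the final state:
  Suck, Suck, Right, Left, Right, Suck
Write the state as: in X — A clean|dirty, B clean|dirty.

in B — A clean, B clean

Suck (#1): in B — A clean, B clean
Suck (#2): in B — A clean, B clean
Right (#3): in B — A clean, B clean
Left (#4): in A — A clean, B clean
Right (#5): in B — A clean, B clean
Suck (#6): in B — A clean, B clean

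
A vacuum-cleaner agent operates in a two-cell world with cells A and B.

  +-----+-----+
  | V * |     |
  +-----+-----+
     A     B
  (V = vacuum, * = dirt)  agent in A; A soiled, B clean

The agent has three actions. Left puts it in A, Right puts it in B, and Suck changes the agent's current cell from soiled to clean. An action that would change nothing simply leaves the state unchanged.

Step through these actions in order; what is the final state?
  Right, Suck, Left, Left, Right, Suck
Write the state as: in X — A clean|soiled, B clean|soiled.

in B — A soiled, B clean

[1] after Right: in B — A soiled, B clean
[2] after Suck: in B — A soiled, B clean
[3] after Left: in A — A soiled, B clean
[4] after Left: in A — A soiled, B clean
[5] after Right: in B — A soiled, B clean
[6] after Suck: in B — A soiled, B clean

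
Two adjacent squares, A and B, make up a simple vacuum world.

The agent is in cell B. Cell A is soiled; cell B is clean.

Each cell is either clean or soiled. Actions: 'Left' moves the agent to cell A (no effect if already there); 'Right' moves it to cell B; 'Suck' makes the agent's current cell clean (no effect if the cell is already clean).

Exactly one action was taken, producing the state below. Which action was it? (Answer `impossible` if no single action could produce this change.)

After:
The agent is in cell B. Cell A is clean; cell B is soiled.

impossible

try  Left: <A|soiled|clean>
try Right: <B|soiled|clean>
try  Suck: <B|soiled|clean>
no single action produces the after-state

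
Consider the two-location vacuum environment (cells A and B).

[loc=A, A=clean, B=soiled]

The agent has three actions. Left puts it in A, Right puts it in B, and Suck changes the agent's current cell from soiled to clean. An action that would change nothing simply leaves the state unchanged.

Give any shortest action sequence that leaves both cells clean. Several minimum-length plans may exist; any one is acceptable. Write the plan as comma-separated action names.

Right, Suck

[1] after Right: in B — A clean, B soiled
[2] after Suck: in B — A clean, B clean
min 2: go B then Suck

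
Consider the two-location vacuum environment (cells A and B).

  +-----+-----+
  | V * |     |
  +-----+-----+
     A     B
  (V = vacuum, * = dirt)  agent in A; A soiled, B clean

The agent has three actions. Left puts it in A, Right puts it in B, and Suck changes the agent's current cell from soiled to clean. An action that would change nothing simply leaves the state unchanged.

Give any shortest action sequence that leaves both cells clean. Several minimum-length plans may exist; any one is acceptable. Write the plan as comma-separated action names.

Suck

[1] after Suck: in A — A clean, B clean
min 1: A is soiled, one Suck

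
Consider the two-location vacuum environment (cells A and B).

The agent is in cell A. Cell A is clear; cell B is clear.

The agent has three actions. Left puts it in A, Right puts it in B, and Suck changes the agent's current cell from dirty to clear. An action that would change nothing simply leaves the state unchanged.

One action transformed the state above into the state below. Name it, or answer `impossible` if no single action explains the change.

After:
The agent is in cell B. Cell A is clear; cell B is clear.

Right

try  Left: loc=A A=clear B=clear
try Right: loc=B A=clear B=clear  ← match
try  Suck: loc=A A=clear B=clear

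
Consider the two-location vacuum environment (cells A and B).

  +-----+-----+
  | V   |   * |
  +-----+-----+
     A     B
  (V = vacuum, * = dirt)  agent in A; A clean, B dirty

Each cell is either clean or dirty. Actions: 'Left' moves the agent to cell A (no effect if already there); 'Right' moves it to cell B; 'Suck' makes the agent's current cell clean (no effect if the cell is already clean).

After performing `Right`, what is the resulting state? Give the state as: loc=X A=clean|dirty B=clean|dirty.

start: loc=A A=clean B=dirty
step 1/1 (Right): loc=B A=clean B=dirty

loc=B A=clean B=dirty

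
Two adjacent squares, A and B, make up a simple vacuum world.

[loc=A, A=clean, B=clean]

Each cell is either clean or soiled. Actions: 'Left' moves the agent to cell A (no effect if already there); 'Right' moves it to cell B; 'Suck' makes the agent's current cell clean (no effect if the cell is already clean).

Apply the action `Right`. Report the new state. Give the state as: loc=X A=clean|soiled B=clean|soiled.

start: loc=A A=clean B=clean
t=1 Right ⇒ loc=B A=clean B=clean

loc=B A=clean B=clean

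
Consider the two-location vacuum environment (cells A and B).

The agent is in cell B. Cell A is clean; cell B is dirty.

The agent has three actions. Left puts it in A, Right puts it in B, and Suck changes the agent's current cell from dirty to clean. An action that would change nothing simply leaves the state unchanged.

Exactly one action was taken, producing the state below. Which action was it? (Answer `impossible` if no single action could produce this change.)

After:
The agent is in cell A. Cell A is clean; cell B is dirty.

Left

try  Left: in A — A clean, B dirty  ← match
try Right: in B — A clean, B dirty
try  Suck: in B — A clean, B clean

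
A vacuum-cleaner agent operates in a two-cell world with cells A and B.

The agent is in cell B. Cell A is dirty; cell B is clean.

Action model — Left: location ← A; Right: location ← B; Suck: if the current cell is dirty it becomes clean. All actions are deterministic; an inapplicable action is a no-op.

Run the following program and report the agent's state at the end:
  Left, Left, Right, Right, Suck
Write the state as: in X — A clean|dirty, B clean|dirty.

in B — A dirty, B clean

1. Left → in A — A dirty, B clean
2. Left → in A — A dirty, B clean
3. Right → in B — A dirty, B clean
4. Right → in B — A dirty, B clean
5. Suck → in B — A dirty, B clean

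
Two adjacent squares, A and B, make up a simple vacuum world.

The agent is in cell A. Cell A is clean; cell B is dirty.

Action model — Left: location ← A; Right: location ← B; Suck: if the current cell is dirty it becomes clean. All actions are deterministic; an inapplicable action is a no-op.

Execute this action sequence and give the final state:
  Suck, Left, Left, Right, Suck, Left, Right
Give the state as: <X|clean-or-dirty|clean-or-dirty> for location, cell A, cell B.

<B|clean|clean>

Suck (#1): <A|clean|dirty>
Left (#2): <A|clean|dirty>
Left (#3): <A|clean|dirty>
Right (#4): <B|clean|dirty>
Suck (#5): <B|clean|clean>
Left (#6): <A|clean|clean>
Right (#7): <B|clean|clean>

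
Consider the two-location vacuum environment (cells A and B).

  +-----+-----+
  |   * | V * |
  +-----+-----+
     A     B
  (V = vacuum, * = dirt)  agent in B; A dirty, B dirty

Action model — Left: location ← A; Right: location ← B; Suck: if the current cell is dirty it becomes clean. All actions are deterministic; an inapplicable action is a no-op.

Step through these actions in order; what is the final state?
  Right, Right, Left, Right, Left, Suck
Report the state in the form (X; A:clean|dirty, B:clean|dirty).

(A; A:clean, B:dirty)

step 1/6 (Right): (B; A:dirty, B:dirty)
step 2/6 (Right): (B; A:dirty, B:dirty)
step 3/6 (Left): (A; A:dirty, B:dirty)
step 4/6 (Right): (B; A:dirty, B:dirty)
step 5/6 (Left): (A; A:dirty, B:dirty)
step 6/6 (Suck): (A; A:clean, B:dirty)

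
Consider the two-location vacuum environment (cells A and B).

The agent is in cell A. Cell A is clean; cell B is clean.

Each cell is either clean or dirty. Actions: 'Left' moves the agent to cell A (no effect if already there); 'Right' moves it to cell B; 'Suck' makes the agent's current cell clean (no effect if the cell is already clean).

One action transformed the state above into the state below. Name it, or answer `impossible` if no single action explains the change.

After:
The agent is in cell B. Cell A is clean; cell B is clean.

Right

try  Left: loc=A A=clean B=clean
try Right: loc=B A=clean B=clean  ← match
try  Suck: loc=A A=clean B=clean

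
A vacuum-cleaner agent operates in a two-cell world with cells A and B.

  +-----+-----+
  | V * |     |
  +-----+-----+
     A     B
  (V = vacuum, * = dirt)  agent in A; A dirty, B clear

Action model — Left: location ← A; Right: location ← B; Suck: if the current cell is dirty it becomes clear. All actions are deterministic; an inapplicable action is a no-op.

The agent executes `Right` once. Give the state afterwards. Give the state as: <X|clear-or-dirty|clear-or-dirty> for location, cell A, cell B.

<B|dirty|clear>

start: <A|dirty|clear>
[1] after Right: <B|dirty|clear>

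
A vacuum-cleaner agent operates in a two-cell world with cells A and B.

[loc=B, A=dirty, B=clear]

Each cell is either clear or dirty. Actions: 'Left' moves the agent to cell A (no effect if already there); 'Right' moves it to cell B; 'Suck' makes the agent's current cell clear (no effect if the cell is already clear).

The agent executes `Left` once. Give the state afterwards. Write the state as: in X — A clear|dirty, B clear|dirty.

in A — A dirty, B clear

start: in B — A dirty, B clear
1. Left → in A — A dirty, B clear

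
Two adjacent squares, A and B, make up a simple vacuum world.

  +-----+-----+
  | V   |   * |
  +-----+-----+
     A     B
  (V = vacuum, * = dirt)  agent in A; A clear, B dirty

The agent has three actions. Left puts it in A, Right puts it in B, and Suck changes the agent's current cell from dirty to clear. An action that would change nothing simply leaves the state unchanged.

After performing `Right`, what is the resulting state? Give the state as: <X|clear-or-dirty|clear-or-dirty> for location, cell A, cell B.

start: <A|clear|dirty>
[1] after Right: <B|clear|dirty>

<B|clear|dirty>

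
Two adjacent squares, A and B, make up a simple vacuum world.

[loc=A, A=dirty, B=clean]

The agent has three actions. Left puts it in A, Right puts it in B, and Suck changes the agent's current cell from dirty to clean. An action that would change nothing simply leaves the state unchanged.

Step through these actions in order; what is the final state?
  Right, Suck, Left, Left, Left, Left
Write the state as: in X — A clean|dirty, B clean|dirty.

step 1/6 (Right): in B — A dirty, B clean
step 2/6 (Suck): in B — A dirty, B clean
step 3/6 (Left): in A — A dirty, B clean
step 4/6 (Left): in A — A dirty, B clean
step 5/6 (Left): in A — A dirty, B clean
step 6/6 (Left): in A — A dirty, B clean

in A — A dirty, B clean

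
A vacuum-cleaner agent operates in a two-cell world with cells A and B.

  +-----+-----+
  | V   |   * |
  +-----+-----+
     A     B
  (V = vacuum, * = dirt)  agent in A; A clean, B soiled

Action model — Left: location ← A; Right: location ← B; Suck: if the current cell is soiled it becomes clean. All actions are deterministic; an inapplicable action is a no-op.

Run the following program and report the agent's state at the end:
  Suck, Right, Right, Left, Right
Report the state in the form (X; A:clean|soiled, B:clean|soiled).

(B; A:clean, B:soiled)

[1] after Suck: (A; A:clean, B:soiled)
[2] after Right: (B; A:clean, B:soiled)
[3] after Right: (B; A:clean, B:soiled)
[4] after Left: (A; A:clean, B:soiled)
[5] after Right: (B; A:clean, B:soiled)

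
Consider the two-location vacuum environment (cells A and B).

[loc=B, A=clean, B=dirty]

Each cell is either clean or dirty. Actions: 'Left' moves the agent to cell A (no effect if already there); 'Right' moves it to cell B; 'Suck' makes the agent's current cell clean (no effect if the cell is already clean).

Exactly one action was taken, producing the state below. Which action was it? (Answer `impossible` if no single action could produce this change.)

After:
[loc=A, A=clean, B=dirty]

Left

try  Left: in A — A clean, B dirty  ← match
try Right: in B — A clean, B dirty
try  Suck: in B — A clean, B clean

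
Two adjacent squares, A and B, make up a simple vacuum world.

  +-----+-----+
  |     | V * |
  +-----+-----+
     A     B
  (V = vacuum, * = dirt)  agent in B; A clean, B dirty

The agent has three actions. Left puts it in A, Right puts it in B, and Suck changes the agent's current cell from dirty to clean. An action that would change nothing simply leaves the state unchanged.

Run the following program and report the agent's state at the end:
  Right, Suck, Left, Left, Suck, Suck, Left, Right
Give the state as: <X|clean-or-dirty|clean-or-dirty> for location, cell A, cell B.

<B|clean|clean>

Right (#1): <B|clean|dirty>
Suck (#2): <B|clean|clean>
Left (#3): <A|clean|clean>
Left (#4): <A|clean|clean>
Suck (#5): <A|clean|clean>
Suck (#6): <A|clean|clean>
Left (#7): <A|clean|clean>
Right (#8): <B|clean|clean>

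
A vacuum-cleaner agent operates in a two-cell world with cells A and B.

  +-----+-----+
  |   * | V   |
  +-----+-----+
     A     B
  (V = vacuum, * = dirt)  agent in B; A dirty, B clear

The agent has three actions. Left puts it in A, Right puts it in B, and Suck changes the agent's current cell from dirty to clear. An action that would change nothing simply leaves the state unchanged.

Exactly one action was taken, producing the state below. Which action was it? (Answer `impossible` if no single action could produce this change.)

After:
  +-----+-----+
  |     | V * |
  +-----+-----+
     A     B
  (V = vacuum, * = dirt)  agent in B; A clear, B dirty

try  Left: (A; A:dirty, B:clear)
try Right: (B; A:dirty, B:clear)
try  Suck: (B; A:dirty, B:clear)
no single action produces the after-state

impossible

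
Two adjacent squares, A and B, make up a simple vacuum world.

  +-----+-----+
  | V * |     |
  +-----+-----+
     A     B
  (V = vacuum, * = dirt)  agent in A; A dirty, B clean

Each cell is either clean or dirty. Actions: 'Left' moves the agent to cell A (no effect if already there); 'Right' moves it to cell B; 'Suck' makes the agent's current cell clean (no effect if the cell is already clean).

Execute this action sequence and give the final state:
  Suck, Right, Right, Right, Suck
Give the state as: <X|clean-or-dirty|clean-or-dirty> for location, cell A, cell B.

1) do Suck; now <A|clean|clean>
2) do Right; now <B|clean|clean>
3) do Right; now <B|clean|clean>
4) do Right; now <B|clean|clean>
5) do Suck; now <B|clean|clean>

<B|clean|clean>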